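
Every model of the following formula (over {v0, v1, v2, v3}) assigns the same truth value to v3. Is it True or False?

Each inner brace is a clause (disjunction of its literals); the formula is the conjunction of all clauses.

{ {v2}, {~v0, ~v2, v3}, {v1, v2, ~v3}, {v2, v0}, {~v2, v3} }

Suppose v3 = 0.
From the singleton clause (v2), v2 = 1.
That conflicts with the unit clause (~v2).
So every satisfying assignment has v3 = True.

True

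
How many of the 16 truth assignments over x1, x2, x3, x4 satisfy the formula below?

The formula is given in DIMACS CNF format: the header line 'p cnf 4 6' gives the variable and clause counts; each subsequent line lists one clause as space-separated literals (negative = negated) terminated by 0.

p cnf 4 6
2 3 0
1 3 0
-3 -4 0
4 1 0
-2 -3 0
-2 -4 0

2

There are 2^4 = 16 truth assignments over (x1, x2, x3, x4).
Split on x2. With x2 = True, the clauses containing x2 are satisfied and ¬x2 drops from the rest; 1 of the 2^3 = 8 assignments to the other variables satisfy what remains.
With x2 = False, by the same count on the reduced clause set, 1 assignment works.
(One model: x1=T, x2=F, x3=T, x4=F.)
Total: 1 + 1 = 2.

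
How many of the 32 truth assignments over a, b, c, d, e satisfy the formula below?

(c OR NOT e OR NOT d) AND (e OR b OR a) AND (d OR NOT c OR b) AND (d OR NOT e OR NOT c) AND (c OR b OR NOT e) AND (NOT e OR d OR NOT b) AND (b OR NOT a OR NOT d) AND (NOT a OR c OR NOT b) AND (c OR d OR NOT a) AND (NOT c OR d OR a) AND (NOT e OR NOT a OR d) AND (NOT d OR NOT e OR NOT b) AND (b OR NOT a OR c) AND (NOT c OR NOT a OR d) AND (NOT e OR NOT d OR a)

4

There are 2^5 = 32 truth assignments over (a, b, c, d, e).
Split on d. With d = true, the clauses containing d are satisfied and NOT d drops from the rest; 3 of the 2^4 = 16 assignments to the other variables satisfy what remains.
With d = false, by the same count on the reduced clause set, 1 assignment works.
(One model: a=F, b=T, c=F, d=F, e=F.)
Total: 3 + 1 = 4.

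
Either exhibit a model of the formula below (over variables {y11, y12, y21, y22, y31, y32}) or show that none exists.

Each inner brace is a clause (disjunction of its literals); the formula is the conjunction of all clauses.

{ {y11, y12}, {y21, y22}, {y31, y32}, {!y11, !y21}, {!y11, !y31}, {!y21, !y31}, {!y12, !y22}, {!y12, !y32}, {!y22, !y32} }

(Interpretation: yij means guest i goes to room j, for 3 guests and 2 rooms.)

UNSATISFIABLE

Suppose y11 = true.
From the singleton clause (!y21), y21 = false.
From the singleton clause (y22), y22 = true.
From the singleton clause (!y31), y31 = false.
From the singleton clause (y32), y32 = true.
That conflicts with the unit clause (!y32).
So y11 must be the other value — set y11 = false.
From the singleton clause (y12), y12 = true.
From the singleton clause (!y22), y22 = false.
From the singleton clause (y21), y21 = true.
From the singleton clause (!y31), y31 = false.
From the singleton clause (y32), y32 = true.
That conflicts with the unit clause (!y32).
Both values of y11 lead to a conflict.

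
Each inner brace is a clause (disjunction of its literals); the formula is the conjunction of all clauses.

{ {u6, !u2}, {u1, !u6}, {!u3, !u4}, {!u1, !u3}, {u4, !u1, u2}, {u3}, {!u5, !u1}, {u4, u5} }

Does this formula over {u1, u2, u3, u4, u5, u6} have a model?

Yes, satisfiable

The clause (u3) is unit, so u3 = true.
The clause (!u4) is unit, so u4 = false.
The clause (!u1) is unit, so u1 = false.
The clause (!u6) is unit, so u6 = false.
The clause (!u2) is unit, so u2 = false.
The clause (u5) is unit, so u5 = true.
This assignment satisfies each clause.
A satisfying assignment: u1=false; u2=false; u3=true; u4=false; u5=true; u6=false.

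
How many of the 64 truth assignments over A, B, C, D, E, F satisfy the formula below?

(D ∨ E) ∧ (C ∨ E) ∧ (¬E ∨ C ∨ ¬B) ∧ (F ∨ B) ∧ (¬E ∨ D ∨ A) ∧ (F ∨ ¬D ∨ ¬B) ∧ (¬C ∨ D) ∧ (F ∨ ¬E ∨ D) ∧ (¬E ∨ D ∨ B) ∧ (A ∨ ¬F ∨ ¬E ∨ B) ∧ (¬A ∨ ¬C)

There are 2^6 = 64 truth assignments over (A, B, C, D, E, F).
Split on C. With C = True, the clauses containing C are satisfied and ¬C drops from the rest; 3 of the 2^5 = 32 assignments to the other variables satisfy what remains.
With C = False, by the same count on the reduced clause set, 1 assignment works.
(One model: A=F, B=F, C=T, D=T, E=F, F=T.)
Total: 3 + 1 = 4.

4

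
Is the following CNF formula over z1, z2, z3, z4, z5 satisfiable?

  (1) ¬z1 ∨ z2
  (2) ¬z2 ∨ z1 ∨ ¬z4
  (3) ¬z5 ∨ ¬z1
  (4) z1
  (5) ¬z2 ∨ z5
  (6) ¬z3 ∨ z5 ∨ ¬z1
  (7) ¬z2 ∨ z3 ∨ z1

No, unsatisfiable

From the singleton clause (z1), z1 = True.
From the singleton clause (z2), z2 = True.
From the singleton clause (¬z5), z5 = False.
Now (z5) is unsatisfied and unit — conflict.
No assignment satisfies every clause.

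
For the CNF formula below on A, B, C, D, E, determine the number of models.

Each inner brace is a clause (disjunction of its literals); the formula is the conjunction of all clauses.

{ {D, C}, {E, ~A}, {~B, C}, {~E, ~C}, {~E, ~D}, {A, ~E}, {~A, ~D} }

5

There are 2^5 = 32 truth assignments over (A, B, C, D, E).
Split on B. With B = 1, the clauses containing B are satisfied and ~B drops from the rest; 2 of the 2^4 = 16 assignments to the other variables satisfy what remains.
With B = 0, by the same count on the reduced clause set, 3 assignments work.
Total: 2 + 3 = 5.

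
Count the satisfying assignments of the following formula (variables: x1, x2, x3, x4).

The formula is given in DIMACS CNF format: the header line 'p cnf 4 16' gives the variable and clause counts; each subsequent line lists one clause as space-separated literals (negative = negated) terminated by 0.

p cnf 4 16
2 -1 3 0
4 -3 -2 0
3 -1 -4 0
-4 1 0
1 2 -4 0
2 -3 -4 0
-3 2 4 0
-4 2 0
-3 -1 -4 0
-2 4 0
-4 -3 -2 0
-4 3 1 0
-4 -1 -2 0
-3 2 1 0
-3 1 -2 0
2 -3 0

1

There are 2^4 = 16 truth assignments over (x1, x2, x3, x4).
Split on x2. With x2 = True, the clauses containing x2 are satisfied and ¬x2 drops from the rest; 0 of the 2^3 = 8 assignments to the other variables satisfy what remains.
With x2 = False, by the same count on the reduced clause set, 1 assignment works.
Total: 0 + 1 = 1.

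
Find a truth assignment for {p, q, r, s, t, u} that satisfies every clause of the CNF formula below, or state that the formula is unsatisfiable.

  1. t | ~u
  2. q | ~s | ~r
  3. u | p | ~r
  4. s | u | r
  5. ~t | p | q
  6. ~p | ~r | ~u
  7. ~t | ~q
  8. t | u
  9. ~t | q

Case t = 1:
The clause (~q) is unit, so q = 0.
That conflicts with the unit clause (q).
That branch fails; take t = 0 instead.
The clause (~u) is unit, so u = 0.
That conflicts with the unit clause (u).
Either choice for t ends in contradiction.

UNSATISFIABLE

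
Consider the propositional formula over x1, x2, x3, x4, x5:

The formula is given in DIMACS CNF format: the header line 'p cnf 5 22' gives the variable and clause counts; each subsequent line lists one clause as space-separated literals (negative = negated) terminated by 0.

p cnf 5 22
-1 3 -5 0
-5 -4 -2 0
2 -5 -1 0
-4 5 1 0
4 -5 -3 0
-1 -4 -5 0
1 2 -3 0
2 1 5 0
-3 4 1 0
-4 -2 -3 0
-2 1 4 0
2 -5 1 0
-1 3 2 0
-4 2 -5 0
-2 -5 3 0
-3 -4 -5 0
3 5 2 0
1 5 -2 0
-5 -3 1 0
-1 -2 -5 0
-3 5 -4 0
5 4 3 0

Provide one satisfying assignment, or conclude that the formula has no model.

Branch on x1: set x1 = True.
Branch on x3: set x3 = False.
From the singleton clause (¬x5), x5 = False.
From the singleton clause (x2), x2 = True.
From the singleton clause (x4), x4 = True.
Every clause now holds.

x1 ↦ True; x2 ↦ True; x3 ↦ False; x4 ↦ True; x5 ↦ False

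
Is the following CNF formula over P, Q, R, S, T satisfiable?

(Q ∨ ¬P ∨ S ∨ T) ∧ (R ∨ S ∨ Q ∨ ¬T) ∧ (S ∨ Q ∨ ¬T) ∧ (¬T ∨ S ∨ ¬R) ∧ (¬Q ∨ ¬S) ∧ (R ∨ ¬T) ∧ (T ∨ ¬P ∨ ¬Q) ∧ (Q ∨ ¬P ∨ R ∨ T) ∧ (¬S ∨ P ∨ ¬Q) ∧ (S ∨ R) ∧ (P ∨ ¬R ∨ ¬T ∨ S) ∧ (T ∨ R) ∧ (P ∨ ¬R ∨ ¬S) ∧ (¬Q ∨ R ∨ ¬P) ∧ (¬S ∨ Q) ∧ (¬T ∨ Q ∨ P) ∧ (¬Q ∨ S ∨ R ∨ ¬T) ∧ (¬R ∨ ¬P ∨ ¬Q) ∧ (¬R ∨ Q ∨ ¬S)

Satisfiable

Try Q = False.
From the singleton clause (¬S), S = False.
From the singleton clause (¬T), T = False.
From the singleton clause (¬P), P = False.
From the singleton clause (R), R = True.
This assignment satisfies each clause.
A satisfying assignment: P: False, Q: False, R: True, S: False, T: False.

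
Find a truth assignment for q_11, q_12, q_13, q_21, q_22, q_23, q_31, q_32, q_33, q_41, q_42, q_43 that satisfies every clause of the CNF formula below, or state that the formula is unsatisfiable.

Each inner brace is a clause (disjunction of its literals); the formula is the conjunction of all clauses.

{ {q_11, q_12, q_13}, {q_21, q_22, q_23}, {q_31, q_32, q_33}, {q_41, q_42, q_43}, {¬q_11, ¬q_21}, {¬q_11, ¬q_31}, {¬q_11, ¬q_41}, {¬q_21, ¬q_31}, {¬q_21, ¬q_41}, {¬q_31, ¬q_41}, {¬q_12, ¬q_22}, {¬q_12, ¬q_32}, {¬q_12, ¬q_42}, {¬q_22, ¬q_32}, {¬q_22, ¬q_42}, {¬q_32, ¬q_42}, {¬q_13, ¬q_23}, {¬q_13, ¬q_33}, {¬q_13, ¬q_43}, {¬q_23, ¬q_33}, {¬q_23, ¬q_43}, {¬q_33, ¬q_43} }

UNSATISFIABLE

Try q_11 = False.
Try q_12 = True.
Unit clause (¬q_22) forces q_22 = False.
Unit clause (¬q_32) forces q_32 = False.
Unit clause (¬q_42) forces q_42 = False.
Try q_21 = True.
Unit clause (¬q_31) forces q_31 = False.
Unit clause (q_33) forces q_33 = True.
Unit clause (¬q_41) forces q_41 = False.
Unit clause (q_43) forces q_43 = True.
That conflicts with the unit clause (¬q_43).
So q_21 must be the other value — set q_21 = False.
Unit clause (q_23) forces q_23 = True.
Unit clause (¬q_13) forces q_13 = False.
Unit clause (¬q_33) forces q_33 = False.
Unit clause (q_31) forces q_31 = True.
Unit clause (¬q_41) forces q_41 = False.
Unit clause (q_43) forces q_43 = True.
That conflicts with the unit clause (¬q_43).
Neither q_21 = True nor q_21 = False works.
So q_12 must be the other value — set q_12 = False.
Unit clause (q_13) forces q_13 = True.
Unit clause (¬q_23) forces q_23 = False.
Unit clause (¬q_33) forces q_33 = False.
Unit clause (¬q_43) forces q_43 = False.
Try q_21 = True.
Unit clause (¬q_31) forces q_31 = False.
Unit clause (q_32) forces q_32 = True.
Unit clause (¬q_41) forces q_41 = False.
Unit clause (q_42) forces q_42 = True.
That conflicts with the unit clause (¬q_42).
So q_21 must be the other value — set q_21 = False.
Unit clause (q_22) forces q_22 = True.
Unit clause (¬q_32) forces q_32 = False.
Unit clause (q_31) forces q_31 = True.
Unit clause (¬q_41) forces q_41 = False.
Unit clause (q_42) forces q_42 = True.
That conflicts with the unit clause (¬q_42).
Neither q_21 = True nor q_21 = False works.
Neither q_12 = True nor q_12 = False works.
So q_11 must be the other value — set q_11 = True.
Unit clause (¬q_21) forces q_21 = False.
Unit clause (¬q_31) forces q_31 = False.
Unit clause (¬q_41) forces q_41 = False.
Try q_22 = True.
Unit clause (¬q_12) forces q_12 = False.
Unit clause (¬q_32) forces q_32 = False.
Unit clause (q_33) forces q_33 = True.
Unit clause (¬q_42) forces q_42 = False.
Unit clause (q_43) forces q_43 = True.
That conflicts with the unit clause (¬q_43).
So q_22 must be the other value — set q_22 = False.
Unit clause (q_23) forces q_23 = True.
Unit clause (¬q_13) forces q_13 = False.
Unit clause (¬q_33) forces q_33 = False.
Unit clause (q_32) forces q_32 = True.
Unit clause (¬q_12) forces q_12 = False.
Unit clause (¬q_42) forces q_42 = False.
Unit clause (q_43) forces q_43 = True.
That conflicts with the unit clause (¬q_43).
Neither q_22 = True nor q_22 = False works.
Neither q_11 = True nor q_11 = False works.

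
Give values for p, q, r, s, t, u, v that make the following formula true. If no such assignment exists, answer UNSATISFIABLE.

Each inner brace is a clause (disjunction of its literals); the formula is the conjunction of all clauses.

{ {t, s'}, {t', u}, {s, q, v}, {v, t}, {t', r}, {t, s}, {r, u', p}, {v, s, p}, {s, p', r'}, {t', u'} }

Try t = 1.
(u) alone gives u = 1.
But (u') is also a unit clause — contradiction.
So t must be the other value — set t = 0.
(s') alone gives s = 0.
But (s) is also a unit clause — contradiction.
Both values of t lead to a conflict.

UNSATISFIABLE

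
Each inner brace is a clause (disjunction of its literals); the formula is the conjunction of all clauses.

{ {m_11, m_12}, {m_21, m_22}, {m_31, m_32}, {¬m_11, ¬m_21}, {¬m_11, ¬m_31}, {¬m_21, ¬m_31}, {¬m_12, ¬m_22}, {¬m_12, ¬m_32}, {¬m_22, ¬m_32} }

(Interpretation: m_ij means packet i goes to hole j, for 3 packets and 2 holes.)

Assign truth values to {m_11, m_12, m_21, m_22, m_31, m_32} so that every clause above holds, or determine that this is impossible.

Suppose m_11 = True.
From the singleton clause (¬m_21), m_21 = False.
From the singleton clause (m_22), m_22 = True.
From the singleton clause (¬m_31), m_31 = False.
From the singleton clause (m_32), m_32 = True.
Now (¬m_32) is unsatisfied and unit — conflict.
That branch fails; take m_11 = False instead.
From the singleton clause (m_12), m_12 = True.
From the singleton clause (¬m_22), m_22 = False.
From the singleton clause (m_21), m_21 = True.
From the singleton clause (¬m_31), m_31 = False.
From the singleton clause (m_32), m_32 = True.
Now (¬m_32) is unsatisfied and unit — conflict.
Neither m_11 = True nor m_11 = False works.

UNSATISFIABLE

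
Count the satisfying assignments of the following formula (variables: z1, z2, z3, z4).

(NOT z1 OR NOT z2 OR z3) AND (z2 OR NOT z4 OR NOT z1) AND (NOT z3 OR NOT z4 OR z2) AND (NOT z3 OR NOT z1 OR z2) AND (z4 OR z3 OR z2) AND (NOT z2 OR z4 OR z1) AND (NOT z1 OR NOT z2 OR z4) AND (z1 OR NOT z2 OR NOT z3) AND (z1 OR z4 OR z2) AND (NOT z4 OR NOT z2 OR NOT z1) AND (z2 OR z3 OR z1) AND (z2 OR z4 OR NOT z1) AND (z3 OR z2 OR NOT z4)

1

There are 2^4 = 16 truth assignments over (z1, z2, z3, z4).
Check each against the 13 clauses (columns in the order z1, z2, z3, z4):
  F F F F  ✗ fails (z4 OR z3 OR z2)
  F F F T  ✗ fails (z2 OR z3 OR z1)
  F F T F  ✗ fails (z1 OR z4 OR z2)
  F F T T  ✗ fails (NOT z3 OR NOT z4 OR z2)
  F T F F  ✗ fails (NOT z2 OR z4 OR z1)
  F T F T  ✓ satisfies all
  F T T F  ✗ fails (NOT z2 OR z4 OR z1)
  F T T T  ✗ fails (z1 OR NOT z2 OR NOT z3)
  T F F F  ✗ fails (z4 OR z3 OR z2)
  T F F T  ✗ fails (z2 OR NOT z4 OR NOT z1)
  T F T F  ✗ fails (NOT z3 OR NOT z1 OR z2)
  T F T T  ✗ fails (z2 OR NOT z4 OR NOT z1)
  T T F F  ✗ fails (NOT z1 OR NOT z2 OR z3)
  T T F T  ✗ fails (NOT z1 OR NOT z2 OR z3)
  T T T F  ✗ fails (NOT z1 OR NOT z2 OR z4)
  T T T T  ✗ fails (NOT z4 OR NOT z2 OR NOT z1)
1 of the 16 rows is a model.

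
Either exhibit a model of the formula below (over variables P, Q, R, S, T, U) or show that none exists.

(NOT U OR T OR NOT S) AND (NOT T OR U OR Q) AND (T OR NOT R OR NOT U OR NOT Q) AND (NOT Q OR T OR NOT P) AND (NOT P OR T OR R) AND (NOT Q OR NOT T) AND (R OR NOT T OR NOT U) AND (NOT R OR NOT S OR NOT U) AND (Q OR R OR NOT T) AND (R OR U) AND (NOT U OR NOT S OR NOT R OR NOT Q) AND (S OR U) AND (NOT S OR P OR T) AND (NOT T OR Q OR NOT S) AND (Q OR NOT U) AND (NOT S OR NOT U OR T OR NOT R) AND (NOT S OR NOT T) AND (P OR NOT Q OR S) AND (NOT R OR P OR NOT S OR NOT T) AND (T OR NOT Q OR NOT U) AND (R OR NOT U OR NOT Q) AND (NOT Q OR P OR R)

P=true; Q=false; R=true; S=true; T=false; U=false

Suppose Q = false.
The clause (NOT U) is unit, so U = false.
The clause (NOT T) is unit, so T = false.
The clause (R) is unit, so R = true.
The clause (S) is unit, so S = true.
The clause (P) is unit, so P = true.
This assignment satisfies each clause.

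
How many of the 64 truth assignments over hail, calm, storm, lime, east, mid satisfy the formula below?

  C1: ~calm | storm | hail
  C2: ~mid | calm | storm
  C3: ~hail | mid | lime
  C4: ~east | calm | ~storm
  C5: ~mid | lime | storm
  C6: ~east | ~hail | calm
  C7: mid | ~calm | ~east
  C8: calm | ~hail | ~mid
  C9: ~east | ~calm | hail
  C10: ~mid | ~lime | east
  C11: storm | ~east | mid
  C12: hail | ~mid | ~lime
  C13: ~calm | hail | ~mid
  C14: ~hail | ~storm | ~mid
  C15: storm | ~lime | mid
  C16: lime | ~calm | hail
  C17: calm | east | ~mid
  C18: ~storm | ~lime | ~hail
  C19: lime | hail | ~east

5

There are 2^6 = 64 truth assignments over (hail, calm, storm, lime, east, mid).
Split on calm. With calm = 1, the clauses containing calm are satisfied and ~calm drops from the rest; 2 of the 2^5 = 32 assignments to the other variables satisfy what remains.
With calm = 0, by the same count on the reduced clause set, 3 assignments work.
Total: 2 + 3 = 5.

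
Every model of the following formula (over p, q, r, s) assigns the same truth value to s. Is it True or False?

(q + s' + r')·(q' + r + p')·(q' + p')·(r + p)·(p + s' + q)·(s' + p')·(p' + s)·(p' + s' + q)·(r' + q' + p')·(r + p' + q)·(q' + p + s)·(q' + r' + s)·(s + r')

Suppose s = 0.
(p') alone gives p = 0.
(r) alone gives r = 1.
But (r') is also a unit clause — contradiction.
So every satisfying assignment has s = True.

True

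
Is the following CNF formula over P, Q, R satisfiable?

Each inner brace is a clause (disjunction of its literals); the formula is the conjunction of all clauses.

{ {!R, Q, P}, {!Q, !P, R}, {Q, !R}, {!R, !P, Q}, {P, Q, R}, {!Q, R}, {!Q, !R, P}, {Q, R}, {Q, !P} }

Branch on Q: set Q = true.
(R) alone gives R = true.
(P) alone gives P = true.
Every clause now holds.
A satisfying assignment: P=true; Q=true; R=true.

Satisfiable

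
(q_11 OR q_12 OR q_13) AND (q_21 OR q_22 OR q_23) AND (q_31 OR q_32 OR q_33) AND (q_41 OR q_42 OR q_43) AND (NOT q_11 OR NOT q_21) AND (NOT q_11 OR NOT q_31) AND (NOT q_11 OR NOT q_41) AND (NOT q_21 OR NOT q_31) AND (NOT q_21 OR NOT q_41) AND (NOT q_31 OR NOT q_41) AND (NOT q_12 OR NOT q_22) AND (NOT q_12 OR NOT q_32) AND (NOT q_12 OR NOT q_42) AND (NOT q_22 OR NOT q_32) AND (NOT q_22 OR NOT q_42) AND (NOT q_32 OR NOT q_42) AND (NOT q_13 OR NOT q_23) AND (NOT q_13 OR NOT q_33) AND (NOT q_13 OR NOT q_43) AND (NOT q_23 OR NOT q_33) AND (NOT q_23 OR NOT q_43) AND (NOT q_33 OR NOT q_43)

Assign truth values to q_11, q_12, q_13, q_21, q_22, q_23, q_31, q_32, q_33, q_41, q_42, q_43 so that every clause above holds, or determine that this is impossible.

Try q_11 = false.
Try q_12 = true.
(NOT q_22) alone gives q_22 = false.
(NOT q_32) alone gives q_32 = false.
(NOT q_42) alone gives q_42 = false.
Try q_21 = true.
(NOT q_31) alone gives q_31 = false.
(q_33) alone gives q_33 = true.
(NOT q_41) alone gives q_41 = false.
(q_43) alone gives q_43 = true.
That conflicts with the unit clause (NOT q_43).
Undo q_21 and try q_21 = false.
(q_23) alone gives q_23 = true.
(NOT q_13) alone gives q_13 = false.
(NOT q_33) alone gives q_33 = false.
(q_31) alone gives q_31 = true.
(NOT q_41) alone gives q_41 = false.
(q_43) alone gives q_43 = true.
That conflicts with the unit clause (NOT q_43).
Both values of q_21 lead to a conflict.
Undo q_12 and try q_12 = false.
(q_13) alone gives q_13 = true.
(NOT q_23) alone gives q_23 = false.
(NOT q_33) alone gives q_33 = false.
(NOT q_43) alone gives q_43 = false.
Try q_21 = true.
(NOT q_31) alone gives q_31 = false.
(q_32) alone gives q_32 = true.
(NOT q_41) alone gives q_41 = false.
(q_42) alone gives q_42 = true.
That conflicts with the unit clause (NOT q_42).
Undo q_21 and try q_21 = false.
(q_22) alone gives q_22 = true.
(NOT q_32) alone gives q_32 = false.
(q_31) alone gives q_31 = true.
(NOT q_41) alone gives q_41 = false.
(q_42) alone gives q_42 = true.
That conflicts with the unit clause (NOT q_42).
Both values of q_21 lead to a conflict.
Both values of q_12 lead to a conflict.
Undo q_11 and try q_11 = true.
(NOT q_21) alone gives q_21 = false.
(NOT q_31) alone gives q_31 = false.
(NOT q_41) alone gives q_41 = false.
Try q_22 = true.
(NOT q_12) alone gives q_12 = false.
(NOT q_32) alone gives q_32 = false.
(q_33) alone gives q_33 = true.
(NOT q_42) alone gives q_42 = false.
(q_43) alone gives q_43 = true.
That conflicts with the unit clause (NOT q_43).
Undo q_22 and try q_22 = false.
(q_23) alone gives q_23 = true.
(NOT q_13) alone gives q_13 = false.
(NOT q_33) alone gives q_33 = false.
(q_32) alone gives q_32 = true.
(NOT q_12) alone gives q_12 = false.
(NOT q_42) alone gives q_42 = false.
(q_43) alone gives q_43 = true.
That conflicts with the unit clause (NOT q_43).
Both values of q_22 lead to a conflict.
Both values of q_11 lead to a conflict.

UNSATISFIABLE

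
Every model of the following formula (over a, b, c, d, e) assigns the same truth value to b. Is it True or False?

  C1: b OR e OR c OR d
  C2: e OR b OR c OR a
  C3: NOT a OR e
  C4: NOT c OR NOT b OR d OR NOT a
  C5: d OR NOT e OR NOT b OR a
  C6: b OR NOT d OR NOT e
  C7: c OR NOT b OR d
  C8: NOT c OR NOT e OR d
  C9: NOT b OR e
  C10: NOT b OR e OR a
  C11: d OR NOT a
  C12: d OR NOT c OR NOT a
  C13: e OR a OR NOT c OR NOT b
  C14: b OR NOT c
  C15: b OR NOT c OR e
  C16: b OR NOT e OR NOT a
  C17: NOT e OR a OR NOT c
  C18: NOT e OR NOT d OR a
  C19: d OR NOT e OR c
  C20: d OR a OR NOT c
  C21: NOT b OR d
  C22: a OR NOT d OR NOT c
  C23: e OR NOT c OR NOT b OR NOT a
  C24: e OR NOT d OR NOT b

True

Suppose b = false.
(NOT c) alone gives c = false.
Branch on e: set e = true.
(NOT d) alone gives d = false.
Now (d) is unsatisfied and unit — conflict.
Undo e and try e = false.
(d) alone gives d = true.
(a) alone gives a = true.
Now (NOT a) is unsatisfied and unit — conflict.
Either choice for e ends in contradiction.
So every satisfying assignment has b = True.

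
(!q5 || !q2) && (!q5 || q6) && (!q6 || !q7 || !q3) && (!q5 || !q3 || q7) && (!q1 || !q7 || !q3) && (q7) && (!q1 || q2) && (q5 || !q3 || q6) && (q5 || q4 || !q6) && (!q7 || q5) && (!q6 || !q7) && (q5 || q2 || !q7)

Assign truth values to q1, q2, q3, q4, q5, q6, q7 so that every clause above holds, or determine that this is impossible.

UNSATISFIABLE

Unit clause (q7) forces q7 = true.
Unit clause (q5) forces q5 = true.
Unit clause (!q2) forces q2 = false.
Unit clause (q6) forces q6 = true.
Now (!q6) is unsatisfied and unit — conflict.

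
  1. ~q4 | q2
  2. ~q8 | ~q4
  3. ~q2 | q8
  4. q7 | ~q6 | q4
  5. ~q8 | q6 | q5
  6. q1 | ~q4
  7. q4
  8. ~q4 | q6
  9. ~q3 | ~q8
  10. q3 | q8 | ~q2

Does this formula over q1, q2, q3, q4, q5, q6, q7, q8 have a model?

The clause (q4) is unit, so q4 = 1.
The clause (q2) is unit, so q2 = 1.
The clause (~q8) is unit, so q8 = 0.
Now (q8) is unsatisfied and unit — conflict.
No assignment satisfies every clause.

No, unsatisfiable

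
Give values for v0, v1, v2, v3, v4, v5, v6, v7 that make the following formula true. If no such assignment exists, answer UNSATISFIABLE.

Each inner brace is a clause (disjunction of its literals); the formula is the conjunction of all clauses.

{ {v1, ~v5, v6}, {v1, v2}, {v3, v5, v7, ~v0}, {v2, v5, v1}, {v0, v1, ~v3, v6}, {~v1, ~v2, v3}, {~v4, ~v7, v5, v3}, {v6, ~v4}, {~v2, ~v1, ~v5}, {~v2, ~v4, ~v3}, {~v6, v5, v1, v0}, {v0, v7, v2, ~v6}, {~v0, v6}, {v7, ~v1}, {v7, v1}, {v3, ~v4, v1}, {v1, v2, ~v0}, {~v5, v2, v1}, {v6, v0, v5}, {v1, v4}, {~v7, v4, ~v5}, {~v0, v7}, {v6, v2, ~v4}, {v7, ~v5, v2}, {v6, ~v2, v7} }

Suppose v1 = 1.
Unit clause (v7) forces v7 = 1.
Suppose v2 = 1.
Unit clause (v3) forces v3 = 1.
Unit clause (~v5) forces v5 = 0.
Unit clause (~v4) forces v4 = 0.
Suppose v0 = 1.
Unit clause (v6) forces v6 = 1.
Every clause now holds.

v0=1,  v1=1,  v2=1,  v3=1,  v4=0,  v5=0,  v6=1,  v7=1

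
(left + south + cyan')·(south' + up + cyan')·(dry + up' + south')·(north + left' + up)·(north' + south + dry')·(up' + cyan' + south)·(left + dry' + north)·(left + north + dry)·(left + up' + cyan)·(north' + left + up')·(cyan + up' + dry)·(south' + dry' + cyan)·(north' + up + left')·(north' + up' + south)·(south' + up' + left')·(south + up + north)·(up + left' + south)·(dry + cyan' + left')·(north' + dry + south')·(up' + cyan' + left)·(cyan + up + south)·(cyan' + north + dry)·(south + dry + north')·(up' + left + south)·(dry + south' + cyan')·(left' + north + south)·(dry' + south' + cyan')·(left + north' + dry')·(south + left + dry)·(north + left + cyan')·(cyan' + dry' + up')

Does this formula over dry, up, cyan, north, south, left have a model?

Unsatisfiable

Try left = 1.
Try north = 1.
Unit clause (up) forces up = 1.
Unit clause (south) forces south = 1.
That conflicts with the unit clause (south').
That branch fails; take north = 0 instead.
Unit clause (up) forces up = 1.
Unit clause (south') forces south = 0.
That conflicts with the unit clause (south).
Neither north = 1 nor north = 0 works.
That branch fails; take left = 0 instead.
Try south = 1.
Try up = 1.
Unit clause (dry) forces dry = 1.
Unit clause (north) forces north = 1.
That conflicts with the unit clause (north').
That branch fails; take up = 0 instead.
Unit clause (cyan') forces cyan = 0.
Unit clause (dry') forces dry = 0.
Unit clause (north) forces north = 1.
That conflicts with the unit clause (north').
Neither up = 1 nor up = 0 works.
That branch fails; take south = 0 instead.
Unit clause (cyan') forces cyan = 0.
Unit clause (up') forces up = 0.
That conflicts with the unit clause (up).
Neither south = 1 nor south = 0 works.
Neither left = 1 nor left = 0 works.
No assignment satisfies every clause.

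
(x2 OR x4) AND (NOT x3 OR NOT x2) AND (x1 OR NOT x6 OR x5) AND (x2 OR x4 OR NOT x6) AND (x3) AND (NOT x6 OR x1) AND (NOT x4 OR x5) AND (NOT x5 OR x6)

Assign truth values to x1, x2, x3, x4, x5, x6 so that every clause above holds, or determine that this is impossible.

x1: true,  x2: false,  x3: true,  x4: true,  x5: true,  x6: true

(x3) alone gives x3 = true.
(NOT x2) alone gives x2 = false.
(x4) alone gives x4 = true.
(x5) alone gives x5 = true.
(x6) alone gives x6 = true.
(x1) alone gives x1 = true.
This assignment satisfies each clause.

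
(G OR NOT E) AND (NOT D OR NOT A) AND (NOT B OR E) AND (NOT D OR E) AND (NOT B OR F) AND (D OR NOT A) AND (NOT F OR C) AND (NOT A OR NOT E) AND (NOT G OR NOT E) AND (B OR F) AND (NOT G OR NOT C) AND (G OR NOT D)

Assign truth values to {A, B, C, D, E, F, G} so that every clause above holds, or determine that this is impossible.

Branch on G: set G = false.
The clause (NOT E) is unit, so E = false.
The clause (NOT B) is unit, so B = false.
The clause (NOT D) is unit, so D = false.
The clause (NOT A) is unit, so A = false.
The clause (F) is unit, so F = true.
The clause (C) is unit, so C = true.
All clauses are satisfied.

A: false, B: false, C: true, D: false, E: false, F: true, G: false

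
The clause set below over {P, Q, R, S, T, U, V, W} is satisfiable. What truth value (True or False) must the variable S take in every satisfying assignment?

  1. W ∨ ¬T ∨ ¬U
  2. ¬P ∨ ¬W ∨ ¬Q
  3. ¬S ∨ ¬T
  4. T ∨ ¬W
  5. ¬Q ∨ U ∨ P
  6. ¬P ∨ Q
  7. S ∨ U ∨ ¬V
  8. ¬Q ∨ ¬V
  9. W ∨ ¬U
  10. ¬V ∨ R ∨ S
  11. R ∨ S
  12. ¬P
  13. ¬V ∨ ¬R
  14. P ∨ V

True

Suppose S = False.
(R) alone gives R = True.
(¬P) alone gives P = False.
(¬V) alone gives V = False.
But (V) is also a unit clause — contradiction.
So every satisfying assignment has S = True.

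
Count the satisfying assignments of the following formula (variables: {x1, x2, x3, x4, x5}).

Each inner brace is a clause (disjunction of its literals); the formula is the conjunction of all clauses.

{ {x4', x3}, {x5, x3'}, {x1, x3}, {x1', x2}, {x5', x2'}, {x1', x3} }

2

There are 2^5 = 32 truth assignments over (x1, x2, x3, x4, x5).
Split on x4. With x4 = 1, the clauses containing x4 are satisfied and x4' drops from the rest; 1 of the 2^4 = 16 assignments to the other variables satisfy what remains.
With x4 = 0, by the same count on the reduced clause set, 1 assignment works.
(One model: x1=F, x2=F, x3=T, x4=F, x5=T.)
Total: 1 + 1 = 2.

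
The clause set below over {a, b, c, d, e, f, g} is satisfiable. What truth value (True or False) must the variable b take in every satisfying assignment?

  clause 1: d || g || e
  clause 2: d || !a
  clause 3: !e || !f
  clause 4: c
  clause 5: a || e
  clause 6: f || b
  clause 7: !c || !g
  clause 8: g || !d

True

Suppose b = false.
(c) alone gives c = true.
(f) alone gives f = true.
(!e) alone gives e = false.
(a) alone gives a = true.
(d) alone gives d = true.
(!g) alone gives g = false.
That conflicts with the unit clause (g).
So every satisfying assignment has b = True.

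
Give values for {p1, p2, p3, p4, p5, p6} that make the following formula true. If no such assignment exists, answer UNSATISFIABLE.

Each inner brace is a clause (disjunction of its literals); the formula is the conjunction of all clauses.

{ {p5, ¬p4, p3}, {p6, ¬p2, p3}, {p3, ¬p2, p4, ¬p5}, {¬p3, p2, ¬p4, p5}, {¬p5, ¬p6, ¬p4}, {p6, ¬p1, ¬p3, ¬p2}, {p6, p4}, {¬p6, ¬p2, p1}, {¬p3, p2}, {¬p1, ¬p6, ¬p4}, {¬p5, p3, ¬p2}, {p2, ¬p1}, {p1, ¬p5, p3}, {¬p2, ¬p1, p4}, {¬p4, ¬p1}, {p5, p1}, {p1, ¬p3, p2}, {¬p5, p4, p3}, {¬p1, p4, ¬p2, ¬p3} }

Try p6 = False.
(p4) alone gives p4 = True.
(¬p1) alone gives p1 = False.
(p5) alone gives p5 = True.
(p3) alone gives p3 = True.
(p2) alone gives p2 = True.
This assignment satisfies each clause.

p1=False, p2=True, p3=True, p4=True, p5=True, p6=False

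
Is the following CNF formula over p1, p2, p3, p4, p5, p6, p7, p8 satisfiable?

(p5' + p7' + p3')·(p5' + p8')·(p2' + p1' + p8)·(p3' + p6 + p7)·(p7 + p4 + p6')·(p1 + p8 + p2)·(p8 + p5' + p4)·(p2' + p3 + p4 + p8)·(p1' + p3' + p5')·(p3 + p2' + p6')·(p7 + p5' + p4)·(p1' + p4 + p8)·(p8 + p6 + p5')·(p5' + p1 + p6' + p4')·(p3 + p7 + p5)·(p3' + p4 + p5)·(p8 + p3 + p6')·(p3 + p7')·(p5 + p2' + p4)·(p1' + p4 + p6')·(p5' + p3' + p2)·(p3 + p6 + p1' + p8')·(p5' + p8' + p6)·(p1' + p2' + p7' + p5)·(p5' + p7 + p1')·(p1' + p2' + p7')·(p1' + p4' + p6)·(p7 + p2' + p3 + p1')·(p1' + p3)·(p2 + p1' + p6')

Yes, satisfiable

Suppose p5 = 0.
Suppose p3 = 1.
From the singleton clause (p4), p4 = 1.
Suppose p6 = 1.
Suppose p2 = 1.
Suppose p1 = 0.
All clauses hold; p7, p8 can take either value.
A satisfying assignment: p1=0,  p2=1,  p3=1,  p4=1,  p5=0,  p6=1,  p7=0,  p8=0.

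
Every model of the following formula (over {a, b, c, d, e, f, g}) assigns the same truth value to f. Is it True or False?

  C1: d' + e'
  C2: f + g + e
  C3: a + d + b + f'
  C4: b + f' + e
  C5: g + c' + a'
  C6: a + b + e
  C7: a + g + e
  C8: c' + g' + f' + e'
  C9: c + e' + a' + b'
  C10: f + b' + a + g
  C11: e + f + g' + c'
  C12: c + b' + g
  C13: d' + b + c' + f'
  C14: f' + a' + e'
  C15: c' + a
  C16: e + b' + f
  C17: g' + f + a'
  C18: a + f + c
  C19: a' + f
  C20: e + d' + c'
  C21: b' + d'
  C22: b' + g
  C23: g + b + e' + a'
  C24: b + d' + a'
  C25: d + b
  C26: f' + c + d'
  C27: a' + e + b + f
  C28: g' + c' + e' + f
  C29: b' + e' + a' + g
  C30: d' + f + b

True

Suppose f = 0.
Unit clause (a') forces a = 0.
Unit clause (c') forces c = 0.
But (c) is also a unit clause — contradiction.
So every satisfying assignment has f = True.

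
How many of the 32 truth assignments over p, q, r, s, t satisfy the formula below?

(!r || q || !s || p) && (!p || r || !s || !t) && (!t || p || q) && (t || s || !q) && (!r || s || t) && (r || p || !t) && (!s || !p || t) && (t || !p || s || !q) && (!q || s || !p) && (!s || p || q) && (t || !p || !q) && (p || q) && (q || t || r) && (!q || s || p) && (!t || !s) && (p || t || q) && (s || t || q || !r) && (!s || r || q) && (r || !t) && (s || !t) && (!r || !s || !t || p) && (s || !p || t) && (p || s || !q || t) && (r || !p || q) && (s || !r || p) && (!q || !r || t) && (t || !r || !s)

1

There are 2^5 = 32 truth assignments over (p, q, r, s, t).
Split on r. With r = true, the clauses containing r are satisfied and !r drops from the rest; 0 of the 2^4 = 16 assignments to the other variables satisfy what remains.
With r = false, by the same count on the reduced clause set, 1 assignment works.
Total: 0 + 1 = 1.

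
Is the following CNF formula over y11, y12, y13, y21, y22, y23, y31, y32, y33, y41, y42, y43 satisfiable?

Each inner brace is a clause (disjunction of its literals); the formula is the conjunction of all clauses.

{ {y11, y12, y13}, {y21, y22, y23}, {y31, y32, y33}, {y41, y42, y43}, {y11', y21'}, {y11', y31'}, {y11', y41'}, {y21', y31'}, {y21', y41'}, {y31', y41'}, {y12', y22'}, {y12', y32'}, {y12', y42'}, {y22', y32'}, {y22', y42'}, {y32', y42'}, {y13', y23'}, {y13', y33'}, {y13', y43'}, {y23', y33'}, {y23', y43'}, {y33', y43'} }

Try y11 = 0.
Try y12 = 1.
The clause (y22') is unit, so y22 = 0.
The clause (y32') is unit, so y32 = 0.
The clause (y42') is unit, so y42 = 0.
Try y21 = 1.
The clause (y31') is unit, so y31 = 0.
The clause (y33) is unit, so y33 = 1.
The clause (y41') is unit, so y41 = 0.
The clause (y43) is unit, so y43 = 1.
But (y43') is also a unit clause — contradiction.
So y21 must be the other value — set y21 = 0.
The clause (y23) is unit, so y23 = 1.
The clause (y13') is unit, so y13 = 0.
The clause (y33') is unit, so y33 = 0.
The clause (y31) is unit, so y31 = 1.
The clause (y41') is unit, so y41 = 0.
The clause (y43) is unit, so y43 = 1.
But (y43') is also a unit clause — contradiction.
Either choice for y21 ends in contradiction.
So y12 must be the other value — set y12 = 0.
The clause (y13) is unit, so y13 = 1.
The clause (y23') is unit, so y23 = 0.
The clause (y33') is unit, so y33 = 0.
The clause (y43') is unit, so y43 = 0.
Try y21 = 1.
The clause (y31') is unit, so y31 = 0.
The clause (y32) is unit, so y32 = 1.
The clause (y41') is unit, so y41 = 0.
The clause (y42) is unit, so y42 = 1.
But (y42') is also a unit clause — contradiction.
So y21 must be the other value — set y21 = 0.
The clause (y22) is unit, so y22 = 1.
The clause (y32') is unit, so y32 = 0.
The clause (y31) is unit, so y31 = 1.
The clause (y41') is unit, so y41 = 0.
The clause (y42) is unit, so y42 = 1.
But (y42') is also a unit clause — contradiction.
Either choice for y21 ends in contradiction.
Either choice for y12 ends in contradiction.
So y11 must be the other value — set y11 = 1.
The clause (y21') is unit, so y21 = 0.
The clause (y31') is unit, so y31 = 0.
The clause (y41') is unit, so y41 = 0.
Try y22 = 1.
The clause (y12') is unit, so y12 = 0.
The clause (y32') is unit, so y32 = 0.
The clause (y33) is unit, so y33 = 1.
The clause (y42') is unit, so y42 = 0.
The clause (y43) is unit, so y43 = 1.
But (y43') is also a unit clause — contradiction.
So y22 must be the other value — set y22 = 0.
The clause (y23) is unit, so y23 = 1.
The clause (y13') is unit, so y13 = 0.
The clause (y33') is unit, so y33 = 0.
The clause (y32) is unit, so y32 = 1.
The clause (y12') is unit, so y12 = 0.
The clause (y42') is unit, so y42 = 0.
The clause (y43) is unit, so y43 = 1.
But (y43') is also a unit clause — contradiction.
Either choice for y22 ends in contradiction.
Either choice for y11 ends in contradiction.
No assignment satisfies every clause.

No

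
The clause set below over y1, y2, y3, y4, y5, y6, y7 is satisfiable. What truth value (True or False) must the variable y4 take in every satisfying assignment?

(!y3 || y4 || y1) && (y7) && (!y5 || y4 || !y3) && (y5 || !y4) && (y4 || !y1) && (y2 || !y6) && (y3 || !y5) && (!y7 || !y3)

False

Suppose y4 = true.
The clause (y7) is unit, so y7 = true.
The clause (y5) is unit, so y5 = true.
The clause (y3) is unit, so y3 = true.
But (!y3) is also a unit clause — contradiction.
So every satisfying assignment has y4 = False.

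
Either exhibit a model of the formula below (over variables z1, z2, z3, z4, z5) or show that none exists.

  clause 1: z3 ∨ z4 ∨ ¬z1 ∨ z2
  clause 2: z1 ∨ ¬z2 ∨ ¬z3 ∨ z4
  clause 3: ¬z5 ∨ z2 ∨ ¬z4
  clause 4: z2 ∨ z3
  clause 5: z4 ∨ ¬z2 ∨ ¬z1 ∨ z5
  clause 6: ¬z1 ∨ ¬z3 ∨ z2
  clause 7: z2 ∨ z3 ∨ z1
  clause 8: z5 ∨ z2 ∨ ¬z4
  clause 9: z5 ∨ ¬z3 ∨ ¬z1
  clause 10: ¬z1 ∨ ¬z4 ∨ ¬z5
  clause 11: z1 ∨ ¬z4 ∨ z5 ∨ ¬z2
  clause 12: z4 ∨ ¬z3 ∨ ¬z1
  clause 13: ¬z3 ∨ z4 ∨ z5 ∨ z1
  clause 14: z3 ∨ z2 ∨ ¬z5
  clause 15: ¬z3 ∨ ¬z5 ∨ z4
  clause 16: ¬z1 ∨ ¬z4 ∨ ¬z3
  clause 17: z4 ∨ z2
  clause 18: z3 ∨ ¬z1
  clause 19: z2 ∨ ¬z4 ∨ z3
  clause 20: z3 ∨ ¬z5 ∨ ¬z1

Try z2 = True.
Try z3 = True.
Try z1 = False.
The clause (z4) is unit, so z4 = True.
The clause (z5) is unit, so z5 = True.
This assignment satisfies each clause.

z1 ↦ False; z2 ↦ True; z3 ↦ True; z4 ↦ True; z5 ↦ True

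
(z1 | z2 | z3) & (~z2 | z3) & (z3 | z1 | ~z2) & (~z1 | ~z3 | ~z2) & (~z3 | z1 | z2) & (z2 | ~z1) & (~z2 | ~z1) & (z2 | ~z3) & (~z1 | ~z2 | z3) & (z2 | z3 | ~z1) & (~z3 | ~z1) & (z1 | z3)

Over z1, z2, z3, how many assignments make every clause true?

1

There are 2^3 = 8 truth assignments over (z1, z2, z3).
Split on z2. With z2 = 1, the clauses containing z2 are satisfied and ~z2 drops from the rest; 1 of the 2^2 = 4 assignments to the other variables satisfy what remains.
With z2 = 0, by the same count on the reduced clause set, 0 assignments work.
(One model: z1=F, z2=T, z3=T.)
Total: 1 + 0 = 1.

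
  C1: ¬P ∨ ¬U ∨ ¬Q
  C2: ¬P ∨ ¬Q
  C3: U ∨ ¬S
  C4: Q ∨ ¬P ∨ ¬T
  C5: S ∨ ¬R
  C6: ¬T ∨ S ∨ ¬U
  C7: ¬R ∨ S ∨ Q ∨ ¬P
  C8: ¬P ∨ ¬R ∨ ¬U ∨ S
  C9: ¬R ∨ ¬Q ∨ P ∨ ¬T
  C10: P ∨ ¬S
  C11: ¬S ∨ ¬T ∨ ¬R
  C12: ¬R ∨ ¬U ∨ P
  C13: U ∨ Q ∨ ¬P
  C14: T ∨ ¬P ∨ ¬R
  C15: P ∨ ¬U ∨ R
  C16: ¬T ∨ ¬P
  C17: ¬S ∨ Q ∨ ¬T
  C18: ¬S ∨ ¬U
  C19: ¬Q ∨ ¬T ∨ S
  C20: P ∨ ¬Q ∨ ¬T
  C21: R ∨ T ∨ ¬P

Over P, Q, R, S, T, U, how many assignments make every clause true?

3

There are 2^6 = 64 truth assignments over (P, Q, R, S, T, U).
Split on R. With R = True, the clauses containing R are satisfied and ¬R drops from the rest; 0 of the 2^5 = 32 assignments to the other variables satisfy what remains.
With R = False, by the same count on the reduced clause set, 3 assignments work.
Total: 0 + 3 = 3.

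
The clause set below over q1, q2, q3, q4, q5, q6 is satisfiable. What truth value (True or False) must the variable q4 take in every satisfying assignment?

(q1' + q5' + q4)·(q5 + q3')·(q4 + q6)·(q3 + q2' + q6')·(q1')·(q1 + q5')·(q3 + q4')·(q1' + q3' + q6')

False

Suppose q4 = 1.
The clause (q1') is unit, so q1 = 0.
The clause (q5') is unit, so q5 = 0.
The clause (q3') is unit, so q3 = 0.
But (q3) is also a unit clause — contradiction.
So every satisfying assignment has q4 = False.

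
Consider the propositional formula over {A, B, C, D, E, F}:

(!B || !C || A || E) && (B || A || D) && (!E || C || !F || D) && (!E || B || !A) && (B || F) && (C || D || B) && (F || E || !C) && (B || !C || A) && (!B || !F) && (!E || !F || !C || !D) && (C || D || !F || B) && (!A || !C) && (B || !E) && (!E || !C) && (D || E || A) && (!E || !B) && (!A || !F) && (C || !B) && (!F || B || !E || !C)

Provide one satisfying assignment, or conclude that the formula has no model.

A=false; B=false; C=false; D=true; E=false; F=true

Case B = false:
From the singleton clause (F), F = true.
From the singleton clause (!E), E = false.
From the singleton clause (!A), A = false.
From the singleton clause (D), D = true.
From the singleton clause (!C), C = false.
This assignment satisfies each clause.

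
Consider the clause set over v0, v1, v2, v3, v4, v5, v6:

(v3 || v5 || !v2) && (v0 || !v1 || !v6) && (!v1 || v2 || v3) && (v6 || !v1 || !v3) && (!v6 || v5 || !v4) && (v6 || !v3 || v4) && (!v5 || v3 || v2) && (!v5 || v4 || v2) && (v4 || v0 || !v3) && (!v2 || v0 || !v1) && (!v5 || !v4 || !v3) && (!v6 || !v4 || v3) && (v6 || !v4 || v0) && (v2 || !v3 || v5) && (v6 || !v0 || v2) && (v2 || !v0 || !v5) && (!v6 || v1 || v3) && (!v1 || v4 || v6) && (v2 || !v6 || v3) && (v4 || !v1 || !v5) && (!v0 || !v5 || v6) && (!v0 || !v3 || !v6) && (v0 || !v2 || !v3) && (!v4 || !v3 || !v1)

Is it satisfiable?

Suppose v3 = true.
Suppose v6 = false.
(!v1) alone gives v1 = false.
(v4) alone gives v4 = true.
(!v5) alone gives v5 = false.
(v0) alone gives v0 = true.
(v2) alone gives v2 = true.
Every clause now holds.
A satisfying assignment: v0: true, v1: false, v2: true, v3: true, v4: true, v5: false, v6: false.

Satisfiable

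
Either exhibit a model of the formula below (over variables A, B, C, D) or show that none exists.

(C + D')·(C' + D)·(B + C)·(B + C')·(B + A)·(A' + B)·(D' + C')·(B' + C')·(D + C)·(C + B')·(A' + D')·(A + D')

UNSATISFIABLE

Case C = 1:
From the singleton clause (D), D = 1.
But (D') is also a unit clause — contradiction.
Undo C and try C = 0.
From the singleton clause (D'), D = 0.
But (D) is also a unit clause — contradiction.
Neither C = 1 nor C = 0 works.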